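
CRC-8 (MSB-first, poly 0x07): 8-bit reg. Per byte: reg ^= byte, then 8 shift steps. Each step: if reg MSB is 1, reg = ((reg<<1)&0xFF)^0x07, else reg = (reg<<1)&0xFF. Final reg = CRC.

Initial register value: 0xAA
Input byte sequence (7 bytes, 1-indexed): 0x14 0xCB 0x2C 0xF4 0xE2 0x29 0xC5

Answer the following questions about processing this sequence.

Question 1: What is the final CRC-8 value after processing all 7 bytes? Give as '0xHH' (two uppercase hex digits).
Answer: 0x87

Derivation:
After byte 1 (0x14): reg=0x33
After byte 2 (0xCB): reg=0xE6
After byte 3 (0x2C): reg=0x78
After byte 4 (0xF4): reg=0xAD
After byte 5 (0xE2): reg=0xEA
After byte 6 (0x29): reg=0x47
After byte 7 (0xC5): reg=0x87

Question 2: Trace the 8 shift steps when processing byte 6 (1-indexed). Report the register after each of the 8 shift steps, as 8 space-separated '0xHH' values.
Answer: 0x81 0x05 0x0A 0x14 0x28 0x50 0xA0 0x47

Derivation:
After byte 1 (0x14): reg=0x33
After byte 2 (0xCB): reg=0xE6
After byte 3 (0x2C): reg=0x78
After byte 4 (0xF4): reg=0xAD
After byte 5 (0xE2): reg=0xEA
Register before byte 6: 0xEA
After XOR with byte 0x29: 0xC3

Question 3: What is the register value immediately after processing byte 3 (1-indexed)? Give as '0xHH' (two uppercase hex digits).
After byte 1 (0x14): reg=0x33
After byte 2 (0xCB): reg=0xE6
After byte 3 (0x2C): reg=0x78

Answer: 0x78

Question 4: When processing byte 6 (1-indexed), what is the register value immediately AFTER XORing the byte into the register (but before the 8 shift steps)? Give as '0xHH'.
Answer: 0xC3

Derivation:
Register before byte 6: 0xEA
Byte 6: 0x29
0xEA XOR 0x29 = 0xC3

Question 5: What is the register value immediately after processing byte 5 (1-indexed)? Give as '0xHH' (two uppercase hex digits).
Answer: 0xEA

Derivation:
After byte 1 (0x14): reg=0x33
After byte 2 (0xCB): reg=0xE6
After byte 3 (0x2C): reg=0x78
After byte 4 (0xF4): reg=0xAD
After byte 5 (0xE2): reg=0xEA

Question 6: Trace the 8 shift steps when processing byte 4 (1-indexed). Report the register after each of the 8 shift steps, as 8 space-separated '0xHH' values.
After byte 1 (0x14): reg=0x33
After byte 2 (0xCB): reg=0xE6
After byte 3 (0x2C): reg=0x78
Register before byte 4: 0x78
After XOR with byte 0xF4: 0x8C

Answer: 0x1F 0x3E 0x7C 0xF8 0xF7 0xE9 0xD5 0xAD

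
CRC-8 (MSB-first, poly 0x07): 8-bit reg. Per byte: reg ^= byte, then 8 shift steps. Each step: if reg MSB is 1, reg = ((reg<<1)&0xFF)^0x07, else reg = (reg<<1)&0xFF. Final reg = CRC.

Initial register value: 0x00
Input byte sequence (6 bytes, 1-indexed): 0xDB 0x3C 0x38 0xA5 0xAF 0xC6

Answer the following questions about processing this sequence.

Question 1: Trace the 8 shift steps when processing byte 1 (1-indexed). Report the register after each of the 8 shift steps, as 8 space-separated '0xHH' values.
Answer: 0xB1 0x65 0xCA 0x93 0x21 0x42 0x84 0x0F

Derivation:
Register before byte 1: 0x00
After XOR with byte 0xDB: 0xDB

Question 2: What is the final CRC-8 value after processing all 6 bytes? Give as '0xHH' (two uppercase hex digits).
Answer: 0xE6

Derivation:
After byte 1 (0xDB): reg=0x0F
After byte 2 (0x3C): reg=0x99
After byte 3 (0x38): reg=0x6E
After byte 4 (0xA5): reg=0x7F
After byte 5 (0xAF): reg=0x3E
After byte 6 (0xC6): reg=0xE6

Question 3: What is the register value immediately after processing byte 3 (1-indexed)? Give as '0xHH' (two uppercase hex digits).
After byte 1 (0xDB): reg=0x0F
After byte 2 (0x3C): reg=0x99
After byte 3 (0x38): reg=0x6E

Answer: 0x6E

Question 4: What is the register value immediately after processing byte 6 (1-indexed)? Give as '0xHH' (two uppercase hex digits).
After byte 1 (0xDB): reg=0x0F
After byte 2 (0x3C): reg=0x99
After byte 3 (0x38): reg=0x6E
After byte 4 (0xA5): reg=0x7F
After byte 5 (0xAF): reg=0x3E
After byte 6 (0xC6): reg=0xE6

Answer: 0xE6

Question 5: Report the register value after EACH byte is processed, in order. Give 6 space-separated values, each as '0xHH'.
0x0F 0x99 0x6E 0x7F 0x3E 0xE6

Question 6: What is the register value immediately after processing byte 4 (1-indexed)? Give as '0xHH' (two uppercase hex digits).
After byte 1 (0xDB): reg=0x0F
After byte 2 (0x3C): reg=0x99
After byte 3 (0x38): reg=0x6E
After byte 4 (0xA5): reg=0x7F

Answer: 0x7F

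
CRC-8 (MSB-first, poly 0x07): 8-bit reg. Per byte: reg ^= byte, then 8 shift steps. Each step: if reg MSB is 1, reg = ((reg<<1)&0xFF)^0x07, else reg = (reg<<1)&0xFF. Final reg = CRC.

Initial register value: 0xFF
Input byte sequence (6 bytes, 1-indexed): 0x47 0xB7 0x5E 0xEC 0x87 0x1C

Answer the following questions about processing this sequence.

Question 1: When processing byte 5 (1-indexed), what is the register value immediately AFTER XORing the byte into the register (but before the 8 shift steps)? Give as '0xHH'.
Register before byte 5: 0x84
Byte 5: 0x87
0x84 XOR 0x87 = 0x03

Answer: 0x03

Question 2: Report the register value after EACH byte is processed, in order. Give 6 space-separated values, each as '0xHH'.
0x21 0xEB 0x02 0x84 0x09 0x6B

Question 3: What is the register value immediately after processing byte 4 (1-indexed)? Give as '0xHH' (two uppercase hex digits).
Answer: 0x84

Derivation:
After byte 1 (0x47): reg=0x21
After byte 2 (0xB7): reg=0xEB
After byte 3 (0x5E): reg=0x02
After byte 4 (0xEC): reg=0x84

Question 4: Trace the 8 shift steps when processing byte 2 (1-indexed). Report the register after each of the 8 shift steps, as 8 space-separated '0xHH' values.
After byte 1 (0x47): reg=0x21
Register before byte 2: 0x21
After XOR with byte 0xB7: 0x96

Answer: 0x2B 0x56 0xAC 0x5F 0xBE 0x7B 0xF6 0xEB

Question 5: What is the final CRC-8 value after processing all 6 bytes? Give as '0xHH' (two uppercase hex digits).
After byte 1 (0x47): reg=0x21
After byte 2 (0xB7): reg=0xEB
After byte 3 (0x5E): reg=0x02
After byte 4 (0xEC): reg=0x84
After byte 5 (0x87): reg=0x09
After byte 6 (0x1C): reg=0x6B

Answer: 0x6B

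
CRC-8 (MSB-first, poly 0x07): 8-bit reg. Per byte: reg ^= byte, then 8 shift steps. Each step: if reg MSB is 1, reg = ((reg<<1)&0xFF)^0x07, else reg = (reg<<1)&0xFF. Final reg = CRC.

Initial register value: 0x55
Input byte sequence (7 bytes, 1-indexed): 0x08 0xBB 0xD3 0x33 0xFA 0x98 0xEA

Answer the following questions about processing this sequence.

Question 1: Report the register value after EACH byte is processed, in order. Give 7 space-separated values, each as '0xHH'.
0x94 0xCD 0x5A 0x18 0xA0 0xA8 0xC9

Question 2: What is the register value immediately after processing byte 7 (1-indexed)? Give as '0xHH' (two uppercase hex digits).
Answer: 0xC9

Derivation:
After byte 1 (0x08): reg=0x94
After byte 2 (0xBB): reg=0xCD
After byte 3 (0xD3): reg=0x5A
After byte 4 (0x33): reg=0x18
After byte 5 (0xFA): reg=0xA0
After byte 6 (0x98): reg=0xA8
After byte 7 (0xEA): reg=0xC9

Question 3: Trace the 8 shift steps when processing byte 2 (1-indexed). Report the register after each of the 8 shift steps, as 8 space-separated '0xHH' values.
Answer: 0x5E 0xBC 0x7F 0xFE 0xFB 0xF1 0xE5 0xCD

Derivation:
After byte 1 (0x08): reg=0x94
Register before byte 2: 0x94
After XOR with byte 0xBB: 0x2F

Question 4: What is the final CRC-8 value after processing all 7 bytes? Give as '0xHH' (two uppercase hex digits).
Answer: 0xC9

Derivation:
After byte 1 (0x08): reg=0x94
After byte 2 (0xBB): reg=0xCD
After byte 3 (0xD3): reg=0x5A
After byte 4 (0x33): reg=0x18
After byte 5 (0xFA): reg=0xA0
After byte 6 (0x98): reg=0xA8
After byte 7 (0xEA): reg=0xC9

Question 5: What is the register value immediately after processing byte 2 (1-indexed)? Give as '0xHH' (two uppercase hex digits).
Answer: 0xCD

Derivation:
After byte 1 (0x08): reg=0x94
After byte 2 (0xBB): reg=0xCD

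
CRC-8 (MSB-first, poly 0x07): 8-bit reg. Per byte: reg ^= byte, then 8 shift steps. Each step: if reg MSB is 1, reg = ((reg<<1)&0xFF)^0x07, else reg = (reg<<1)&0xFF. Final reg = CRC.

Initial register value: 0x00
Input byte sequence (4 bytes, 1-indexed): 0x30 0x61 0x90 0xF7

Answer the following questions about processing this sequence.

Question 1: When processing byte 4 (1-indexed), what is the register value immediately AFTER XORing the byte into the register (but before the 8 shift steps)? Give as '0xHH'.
Answer: 0x0F

Derivation:
Register before byte 4: 0xF8
Byte 4: 0xF7
0xF8 XOR 0xF7 = 0x0F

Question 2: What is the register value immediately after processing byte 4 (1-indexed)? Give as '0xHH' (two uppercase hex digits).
Answer: 0x2D

Derivation:
After byte 1 (0x30): reg=0x90
After byte 2 (0x61): reg=0xD9
After byte 3 (0x90): reg=0xF8
After byte 4 (0xF7): reg=0x2D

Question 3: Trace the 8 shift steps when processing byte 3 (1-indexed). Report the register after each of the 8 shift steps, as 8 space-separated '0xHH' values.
Answer: 0x92 0x23 0x46 0x8C 0x1F 0x3E 0x7C 0xF8

Derivation:
After byte 1 (0x30): reg=0x90
After byte 2 (0x61): reg=0xD9
Register before byte 3: 0xD9
After XOR with byte 0x90: 0x49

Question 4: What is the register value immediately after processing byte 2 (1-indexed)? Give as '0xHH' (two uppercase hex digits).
After byte 1 (0x30): reg=0x90
After byte 2 (0x61): reg=0xD9

Answer: 0xD9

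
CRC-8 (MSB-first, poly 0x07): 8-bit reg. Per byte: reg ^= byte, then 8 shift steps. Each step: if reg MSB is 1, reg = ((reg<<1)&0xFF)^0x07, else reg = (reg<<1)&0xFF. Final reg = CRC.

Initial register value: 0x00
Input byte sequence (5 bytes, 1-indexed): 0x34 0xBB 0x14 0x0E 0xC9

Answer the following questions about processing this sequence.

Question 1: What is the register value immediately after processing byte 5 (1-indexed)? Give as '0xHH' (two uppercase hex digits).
Answer: 0x65

Derivation:
After byte 1 (0x34): reg=0x8C
After byte 2 (0xBB): reg=0x85
After byte 3 (0x14): reg=0xFE
After byte 4 (0x0E): reg=0xDE
After byte 5 (0xC9): reg=0x65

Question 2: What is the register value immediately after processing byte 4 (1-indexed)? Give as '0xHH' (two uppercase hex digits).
Answer: 0xDE

Derivation:
After byte 1 (0x34): reg=0x8C
After byte 2 (0xBB): reg=0x85
After byte 3 (0x14): reg=0xFE
After byte 4 (0x0E): reg=0xDE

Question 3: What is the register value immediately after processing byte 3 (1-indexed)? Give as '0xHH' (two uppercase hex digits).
After byte 1 (0x34): reg=0x8C
After byte 2 (0xBB): reg=0x85
After byte 3 (0x14): reg=0xFE

Answer: 0xFE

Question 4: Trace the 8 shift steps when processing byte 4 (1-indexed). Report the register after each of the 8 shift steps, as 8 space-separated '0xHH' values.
After byte 1 (0x34): reg=0x8C
After byte 2 (0xBB): reg=0x85
After byte 3 (0x14): reg=0xFE
Register before byte 4: 0xFE
After XOR with byte 0x0E: 0xF0

Answer: 0xE7 0xC9 0x95 0x2D 0x5A 0xB4 0x6F 0xDE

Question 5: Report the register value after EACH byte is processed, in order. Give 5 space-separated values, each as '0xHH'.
0x8C 0x85 0xFE 0xDE 0x65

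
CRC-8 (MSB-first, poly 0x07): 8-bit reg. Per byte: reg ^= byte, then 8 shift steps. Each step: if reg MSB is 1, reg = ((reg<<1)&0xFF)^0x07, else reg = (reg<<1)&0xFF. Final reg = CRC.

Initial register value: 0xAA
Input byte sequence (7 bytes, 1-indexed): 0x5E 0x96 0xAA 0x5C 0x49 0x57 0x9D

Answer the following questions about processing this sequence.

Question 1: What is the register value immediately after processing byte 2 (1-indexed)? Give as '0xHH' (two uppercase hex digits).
After byte 1 (0x5E): reg=0xC2
After byte 2 (0x96): reg=0xAB

Answer: 0xAB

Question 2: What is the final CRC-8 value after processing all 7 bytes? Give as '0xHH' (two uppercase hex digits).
After byte 1 (0x5E): reg=0xC2
After byte 2 (0x96): reg=0xAB
After byte 3 (0xAA): reg=0x07
After byte 4 (0x5C): reg=0x86
After byte 5 (0x49): reg=0x63
After byte 6 (0x57): reg=0x8C
After byte 7 (0x9D): reg=0x77

Answer: 0x77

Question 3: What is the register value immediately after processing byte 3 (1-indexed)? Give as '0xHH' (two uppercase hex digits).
Answer: 0x07

Derivation:
After byte 1 (0x5E): reg=0xC2
After byte 2 (0x96): reg=0xAB
After byte 3 (0xAA): reg=0x07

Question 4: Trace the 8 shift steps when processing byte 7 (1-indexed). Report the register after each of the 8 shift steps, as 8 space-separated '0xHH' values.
Answer: 0x22 0x44 0x88 0x17 0x2E 0x5C 0xB8 0x77

Derivation:
After byte 1 (0x5E): reg=0xC2
After byte 2 (0x96): reg=0xAB
After byte 3 (0xAA): reg=0x07
After byte 4 (0x5C): reg=0x86
After byte 5 (0x49): reg=0x63
After byte 6 (0x57): reg=0x8C
Register before byte 7: 0x8C
After XOR with byte 0x9D: 0x11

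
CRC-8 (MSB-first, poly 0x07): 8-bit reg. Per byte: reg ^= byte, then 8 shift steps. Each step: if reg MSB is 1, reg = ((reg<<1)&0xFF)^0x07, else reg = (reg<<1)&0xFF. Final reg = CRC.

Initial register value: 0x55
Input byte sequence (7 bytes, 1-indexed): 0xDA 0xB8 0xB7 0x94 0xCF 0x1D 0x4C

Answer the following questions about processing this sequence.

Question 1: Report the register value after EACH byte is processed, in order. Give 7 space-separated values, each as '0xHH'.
0xA4 0x54 0xA7 0x99 0xA5 0x21 0x04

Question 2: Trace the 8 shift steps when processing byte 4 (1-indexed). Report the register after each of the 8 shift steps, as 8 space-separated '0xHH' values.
Answer: 0x66 0xCC 0x9F 0x39 0x72 0xE4 0xCF 0x99

Derivation:
After byte 1 (0xDA): reg=0xA4
After byte 2 (0xB8): reg=0x54
After byte 3 (0xB7): reg=0xA7
Register before byte 4: 0xA7
After XOR with byte 0x94: 0x33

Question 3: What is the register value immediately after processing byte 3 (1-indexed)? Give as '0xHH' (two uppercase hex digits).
After byte 1 (0xDA): reg=0xA4
After byte 2 (0xB8): reg=0x54
After byte 3 (0xB7): reg=0xA7

Answer: 0xA7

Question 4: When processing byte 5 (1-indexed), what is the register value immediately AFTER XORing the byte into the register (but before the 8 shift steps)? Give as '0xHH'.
Register before byte 5: 0x99
Byte 5: 0xCF
0x99 XOR 0xCF = 0x56

Answer: 0x56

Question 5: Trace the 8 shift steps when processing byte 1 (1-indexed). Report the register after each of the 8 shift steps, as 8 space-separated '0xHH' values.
Register before byte 1: 0x55
After XOR with byte 0xDA: 0x8F

Answer: 0x19 0x32 0x64 0xC8 0x97 0x29 0x52 0xA4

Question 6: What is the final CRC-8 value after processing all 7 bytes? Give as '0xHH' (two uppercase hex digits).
Answer: 0x04

Derivation:
After byte 1 (0xDA): reg=0xA4
After byte 2 (0xB8): reg=0x54
After byte 3 (0xB7): reg=0xA7
After byte 4 (0x94): reg=0x99
After byte 5 (0xCF): reg=0xA5
After byte 6 (0x1D): reg=0x21
After byte 7 (0x4C): reg=0x04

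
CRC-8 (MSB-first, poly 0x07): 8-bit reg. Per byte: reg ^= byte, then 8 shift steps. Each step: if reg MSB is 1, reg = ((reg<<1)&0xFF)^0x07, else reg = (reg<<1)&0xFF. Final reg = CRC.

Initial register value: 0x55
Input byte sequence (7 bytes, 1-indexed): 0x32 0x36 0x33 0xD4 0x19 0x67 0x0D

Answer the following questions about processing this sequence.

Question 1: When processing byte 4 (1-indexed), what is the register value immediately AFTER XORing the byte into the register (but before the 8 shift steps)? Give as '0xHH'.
Answer: 0x19

Derivation:
Register before byte 4: 0xCD
Byte 4: 0xD4
0xCD XOR 0xD4 = 0x19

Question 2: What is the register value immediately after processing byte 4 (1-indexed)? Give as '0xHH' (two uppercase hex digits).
After byte 1 (0x32): reg=0x32
After byte 2 (0x36): reg=0x1C
After byte 3 (0x33): reg=0xCD
After byte 4 (0xD4): reg=0x4F

Answer: 0x4F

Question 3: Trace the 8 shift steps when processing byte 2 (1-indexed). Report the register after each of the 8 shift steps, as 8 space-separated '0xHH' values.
Answer: 0x08 0x10 0x20 0x40 0x80 0x07 0x0E 0x1C

Derivation:
After byte 1 (0x32): reg=0x32
Register before byte 2: 0x32
After XOR with byte 0x36: 0x04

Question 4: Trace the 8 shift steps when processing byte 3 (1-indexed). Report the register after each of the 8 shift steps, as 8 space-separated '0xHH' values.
After byte 1 (0x32): reg=0x32
After byte 2 (0x36): reg=0x1C
Register before byte 3: 0x1C
After XOR with byte 0x33: 0x2F

Answer: 0x5E 0xBC 0x7F 0xFE 0xFB 0xF1 0xE5 0xCD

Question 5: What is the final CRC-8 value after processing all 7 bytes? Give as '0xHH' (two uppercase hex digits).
After byte 1 (0x32): reg=0x32
After byte 2 (0x36): reg=0x1C
After byte 3 (0x33): reg=0xCD
After byte 4 (0xD4): reg=0x4F
After byte 5 (0x19): reg=0xA5
After byte 6 (0x67): reg=0x40
After byte 7 (0x0D): reg=0xE4

Answer: 0xE4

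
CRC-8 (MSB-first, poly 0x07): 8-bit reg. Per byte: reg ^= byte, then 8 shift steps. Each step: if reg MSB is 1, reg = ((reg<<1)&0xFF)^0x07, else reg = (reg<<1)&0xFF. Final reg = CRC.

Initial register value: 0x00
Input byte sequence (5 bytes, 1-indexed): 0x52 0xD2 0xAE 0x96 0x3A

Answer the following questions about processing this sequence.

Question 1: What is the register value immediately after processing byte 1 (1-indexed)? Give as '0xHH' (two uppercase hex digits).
After byte 1 (0x52): reg=0xB9

Answer: 0xB9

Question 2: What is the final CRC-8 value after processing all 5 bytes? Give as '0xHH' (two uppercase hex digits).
Answer: 0x82

Derivation:
After byte 1 (0x52): reg=0xB9
After byte 2 (0xD2): reg=0x16
After byte 3 (0xAE): reg=0x21
After byte 4 (0x96): reg=0x0C
After byte 5 (0x3A): reg=0x82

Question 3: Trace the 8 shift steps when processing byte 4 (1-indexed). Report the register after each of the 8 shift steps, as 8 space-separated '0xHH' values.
After byte 1 (0x52): reg=0xB9
After byte 2 (0xD2): reg=0x16
After byte 3 (0xAE): reg=0x21
Register before byte 4: 0x21
After XOR with byte 0x96: 0xB7

Answer: 0x69 0xD2 0xA3 0x41 0x82 0x03 0x06 0x0C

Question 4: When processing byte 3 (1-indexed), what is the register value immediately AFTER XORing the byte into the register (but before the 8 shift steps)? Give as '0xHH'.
Register before byte 3: 0x16
Byte 3: 0xAE
0x16 XOR 0xAE = 0xB8

Answer: 0xB8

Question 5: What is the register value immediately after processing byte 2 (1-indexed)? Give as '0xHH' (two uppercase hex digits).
After byte 1 (0x52): reg=0xB9
After byte 2 (0xD2): reg=0x16

Answer: 0x16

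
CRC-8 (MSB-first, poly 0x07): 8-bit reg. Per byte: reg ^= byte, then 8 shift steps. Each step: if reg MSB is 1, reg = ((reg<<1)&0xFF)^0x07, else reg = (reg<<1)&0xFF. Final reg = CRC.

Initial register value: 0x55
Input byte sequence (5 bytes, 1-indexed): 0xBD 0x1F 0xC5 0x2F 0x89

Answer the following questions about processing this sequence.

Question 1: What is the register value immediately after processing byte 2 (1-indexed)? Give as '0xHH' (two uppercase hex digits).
Answer: 0xB6

Derivation:
After byte 1 (0xBD): reg=0x96
After byte 2 (0x1F): reg=0xB6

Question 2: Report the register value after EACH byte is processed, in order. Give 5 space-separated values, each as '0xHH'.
0x96 0xB6 0x5E 0x50 0x01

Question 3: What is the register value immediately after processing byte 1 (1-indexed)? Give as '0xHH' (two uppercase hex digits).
Answer: 0x96

Derivation:
After byte 1 (0xBD): reg=0x96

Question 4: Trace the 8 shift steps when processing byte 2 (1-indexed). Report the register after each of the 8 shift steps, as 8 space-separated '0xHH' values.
Answer: 0x15 0x2A 0x54 0xA8 0x57 0xAE 0x5B 0xB6

Derivation:
After byte 1 (0xBD): reg=0x96
Register before byte 2: 0x96
After XOR with byte 0x1F: 0x89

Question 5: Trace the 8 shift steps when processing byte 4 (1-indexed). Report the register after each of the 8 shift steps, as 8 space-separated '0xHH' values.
Answer: 0xE2 0xC3 0x81 0x05 0x0A 0x14 0x28 0x50

Derivation:
After byte 1 (0xBD): reg=0x96
After byte 2 (0x1F): reg=0xB6
After byte 3 (0xC5): reg=0x5E
Register before byte 4: 0x5E
After XOR with byte 0x2F: 0x71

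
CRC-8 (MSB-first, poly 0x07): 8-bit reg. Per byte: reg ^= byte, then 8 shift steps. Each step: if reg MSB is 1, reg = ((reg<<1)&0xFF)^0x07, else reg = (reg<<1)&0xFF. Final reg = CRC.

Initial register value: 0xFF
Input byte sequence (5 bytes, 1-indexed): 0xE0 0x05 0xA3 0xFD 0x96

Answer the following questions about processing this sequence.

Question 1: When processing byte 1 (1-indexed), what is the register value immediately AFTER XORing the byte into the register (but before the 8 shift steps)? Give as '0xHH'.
Answer: 0x1F

Derivation:
Register before byte 1: 0xFF
Byte 1: 0xE0
0xFF XOR 0xE0 = 0x1F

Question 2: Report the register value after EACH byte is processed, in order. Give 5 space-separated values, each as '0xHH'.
0x5D 0x8F 0xC4 0xAF 0xAF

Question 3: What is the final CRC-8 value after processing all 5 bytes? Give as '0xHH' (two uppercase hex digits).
Answer: 0xAF

Derivation:
After byte 1 (0xE0): reg=0x5D
After byte 2 (0x05): reg=0x8F
After byte 3 (0xA3): reg=0xC4
After byte 4 (0xFD): reg=0xAF
After byte 5 (0x96): reg=0xAF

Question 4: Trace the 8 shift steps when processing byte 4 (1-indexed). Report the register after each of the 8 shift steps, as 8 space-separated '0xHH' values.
After byte 1 (0xE0): reg=0x5D
After byte 2 (0x05): reg=0x8F
After byte 3 (0xA3): reg=0xC4
Register before byte 4: 0xC4
After XOR with byte 0xFD: 0x39

Answer: 0x72 0xE4 0xCF 0x99 0x35 0x6A 0xD4 0xAF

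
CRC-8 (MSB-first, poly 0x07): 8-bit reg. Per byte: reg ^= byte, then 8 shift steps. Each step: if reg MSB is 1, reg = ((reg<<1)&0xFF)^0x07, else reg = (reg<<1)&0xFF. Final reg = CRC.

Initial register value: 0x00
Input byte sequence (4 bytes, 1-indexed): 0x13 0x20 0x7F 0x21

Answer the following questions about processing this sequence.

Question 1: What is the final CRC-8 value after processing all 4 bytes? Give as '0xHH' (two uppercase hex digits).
After byte 1 (0x13): reg=0x79
After byte 2 (0x20): reg=0x88
After byte 3 (0x7F): reg=0xCB
After byte 4 (0x21): reg=0x98

Answer: 0x98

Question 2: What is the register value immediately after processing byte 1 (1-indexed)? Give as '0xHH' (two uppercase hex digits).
After byte 1 (0x13): reg=0x79

Answer: 0x79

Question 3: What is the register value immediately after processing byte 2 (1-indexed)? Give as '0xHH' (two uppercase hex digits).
After byte 1 (0x13): reg=0x79
After byte 2 (0x20): reg=0x88

Answer: 0x88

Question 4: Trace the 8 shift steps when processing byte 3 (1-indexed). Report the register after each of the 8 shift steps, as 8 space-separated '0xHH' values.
After byte 1 (0x13): reg=0x79
After byte 2 (0x20): reg=0x88
Register before byte 3: 0x88
After XOR with byte 0x7F: 0xF7

Answer: 0xE9 0xD5 0xAD 0x5D 0xBA 0x73 0xE6 0xCB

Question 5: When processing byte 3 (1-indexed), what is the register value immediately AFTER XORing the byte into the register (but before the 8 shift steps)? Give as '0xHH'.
Answer: 0xF7

Derivation:
Register before byte 3: 0x88
Byte 3: 0x7F
0x88 XOR 0x7F = 0xF7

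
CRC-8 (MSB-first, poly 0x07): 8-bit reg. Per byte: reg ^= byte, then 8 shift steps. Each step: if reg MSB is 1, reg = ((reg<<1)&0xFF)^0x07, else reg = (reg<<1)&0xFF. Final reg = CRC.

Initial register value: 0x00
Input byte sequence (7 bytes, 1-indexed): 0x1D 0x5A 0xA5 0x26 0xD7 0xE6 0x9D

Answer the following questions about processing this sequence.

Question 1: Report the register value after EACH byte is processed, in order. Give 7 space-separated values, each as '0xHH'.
0x53 0x3F 0xCF 0x91 0xD5 0x99 0x1C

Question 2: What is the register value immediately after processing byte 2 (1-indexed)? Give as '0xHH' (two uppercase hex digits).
After byte 1 (0x1D): reg=0x53
After byte 2 (0x5A): reg=0x3F

Answer: 0x3F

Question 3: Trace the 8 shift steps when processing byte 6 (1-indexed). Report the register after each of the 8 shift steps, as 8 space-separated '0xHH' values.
After byte 1 (0x1D): reg=0x53
After byte 2 (0x5A): reg=0x3F
After byte 3 (0xA5): reg=0xCF
After byte 4 (0x26): reg=0x91
After byte 5 (0xD7): reg=0xD5
Register before byte 6: 0xD5
After XOR with byte 0xE6: 0x33

Answer: 0x66 0xCC 0x9F 0x39 0x72 0xE4 0xCF 0x99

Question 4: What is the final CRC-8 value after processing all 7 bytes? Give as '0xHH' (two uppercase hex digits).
After byte 1 (0x1D): reg=0x53
After byte 2 (0x5A): reg=0x3F
After byte 3 (0xA5): reg=0xCF
After byte 4 (0x26): reg=0x91
After byte 5 (0xD7): reg=0xD5
After byte 6 (0xE6): reg=0x99
After byte 7 (0x9D): reg=0x1C

Answer: 0x1C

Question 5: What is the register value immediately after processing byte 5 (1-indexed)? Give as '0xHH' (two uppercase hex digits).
Answer: 0xD5

Derivation:
After byte 1 (0x1D): reg=0x53
After byte 2 (0x5A): reg=0x3F
After byte 3 (0xA5): reg=0xCF
After byte 4 (0x26): reg=0x91
After byte 5 (0xD7): reg=0xD5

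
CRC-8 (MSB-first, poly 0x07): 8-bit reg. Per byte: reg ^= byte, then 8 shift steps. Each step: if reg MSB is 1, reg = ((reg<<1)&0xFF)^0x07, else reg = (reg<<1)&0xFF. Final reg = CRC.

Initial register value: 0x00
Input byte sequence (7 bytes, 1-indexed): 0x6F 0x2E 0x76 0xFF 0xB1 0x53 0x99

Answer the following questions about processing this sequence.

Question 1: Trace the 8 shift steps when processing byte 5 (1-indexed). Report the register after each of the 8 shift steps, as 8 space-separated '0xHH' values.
After byte 1 (0x6F): reg=0x0A
After byte 2 (0x2E): reg=0xFC
After byte 3 (0x76): reg=0xBF
After byte 4 (0xFF): reg=0xC7
Register before byte 5: 0xC7
After XOR with byte 0xB1: 0x76

Answer: 0xEC 0xDF 0xB9 0x75 0xEA 0xD3 0xA1 0x45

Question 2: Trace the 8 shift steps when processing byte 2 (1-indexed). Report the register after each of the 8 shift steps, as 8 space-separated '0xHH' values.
Answer: 0x48 0x90 0x27 0x4E 0x9C 0x3F 0x7E 0xFC

Derivation:
After byte 1 (0x6F): reg=0x0A
Register before byte 2: 0x0A
After XOR with byte 0x2E: 0x24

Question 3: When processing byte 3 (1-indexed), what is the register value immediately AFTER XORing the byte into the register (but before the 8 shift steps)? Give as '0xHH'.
Register before byte 3: 0xFC
Byte 3: 0x76
0xFC XOR 0x76 = 0x8A

Answer: 0x8A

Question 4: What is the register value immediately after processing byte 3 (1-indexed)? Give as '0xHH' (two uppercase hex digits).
Answer: 0xBF

Derivation:
After byte 1 (0x6F): reg=0x0A
After byte 2 (0x2E): reg=0xFC
After byte 3 (0x76): reg=0xBF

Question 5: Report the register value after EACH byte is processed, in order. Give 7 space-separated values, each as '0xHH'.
0x0A 0xFC 0xBF 0xC7 0x45 0x62 0xEF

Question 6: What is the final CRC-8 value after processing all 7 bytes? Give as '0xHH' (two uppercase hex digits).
Answer: 0xEF

Derivation:
After byte 1 (0x6F): reg=0x0A
After byte 2 (0x2E): reg=0xFC
After byte 3 (0x76): reg=0xBF
After byte 4 (0xFF): reg=0xC7
After byte 5 (0xB1): reg=0x45
After byte 6 (0x53): reg=0x62
After byte 7 (0x99): reg=0xEF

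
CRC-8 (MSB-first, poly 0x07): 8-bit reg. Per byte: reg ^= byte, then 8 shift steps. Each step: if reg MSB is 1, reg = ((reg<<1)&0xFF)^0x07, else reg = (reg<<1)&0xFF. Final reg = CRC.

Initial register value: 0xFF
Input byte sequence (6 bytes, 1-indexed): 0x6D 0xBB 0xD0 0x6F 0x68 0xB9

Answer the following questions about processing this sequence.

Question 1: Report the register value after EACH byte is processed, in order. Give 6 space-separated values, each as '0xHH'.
0xF7 0xE3 0x99 0xCC 0x75 0x6A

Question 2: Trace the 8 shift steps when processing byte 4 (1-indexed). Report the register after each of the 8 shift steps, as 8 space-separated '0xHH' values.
After byte 1 (0x6D): reg=0xF7
After byte 2 (0xBB): reg=0xE3
After byte 3 (0xD0): reg=0x99
Register before byte 4: 0x99
After XOR with byte 0x6F: 0xF6

Answer: 0xEB 0xD1 0xA5 0x4D 0x9A 0x33 0x66 0xCC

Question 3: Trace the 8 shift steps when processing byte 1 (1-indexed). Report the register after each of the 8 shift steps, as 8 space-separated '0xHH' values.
Register before byte 1: 0xFF
After XOR with byte 0x6D: 0x92

Answer: 0x23 0x46 0x8C 0x1F 0x3E 0x7C 0xF8 0xF7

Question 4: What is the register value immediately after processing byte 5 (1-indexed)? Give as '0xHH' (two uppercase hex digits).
Answer: 0x75

Derivation:
After byte 1 (0x6D): reg=0xF7
After byte 2 (0xBB): reg=0xE3
After byte 3 (0xD0): reg=0x99
After byte 4 (0x6F): reg=0xCC
After byte 5 (0x68): reg=0x75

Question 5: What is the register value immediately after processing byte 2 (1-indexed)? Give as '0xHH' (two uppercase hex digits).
Answer: 0xE3

Derivation:
After byte 1 (0x6D): reg=0xF7
After byte 2 (0xBB): reg=0xE3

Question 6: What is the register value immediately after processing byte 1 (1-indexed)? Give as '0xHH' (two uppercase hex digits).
Answer: 0xF7

Derivation:
After byte 1 (0x6D): reg=0xF7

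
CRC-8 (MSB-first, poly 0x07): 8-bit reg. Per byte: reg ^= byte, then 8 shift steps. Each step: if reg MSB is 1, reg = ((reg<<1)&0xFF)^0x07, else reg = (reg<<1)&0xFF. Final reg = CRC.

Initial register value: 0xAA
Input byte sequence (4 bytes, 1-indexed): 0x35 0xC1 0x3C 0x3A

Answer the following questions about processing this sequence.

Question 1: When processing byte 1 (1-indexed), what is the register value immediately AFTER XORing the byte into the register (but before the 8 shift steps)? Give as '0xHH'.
Register before byte 1: 0xAA
Byte 1: 0x35
0xAA XOR 0x35 = 0x9F

Answer: 0x9F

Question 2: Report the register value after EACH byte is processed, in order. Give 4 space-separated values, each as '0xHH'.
0xD4 0x6B 0xA2 0xC1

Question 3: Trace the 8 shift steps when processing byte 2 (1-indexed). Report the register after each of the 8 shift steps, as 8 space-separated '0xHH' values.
Answer: 0x2A 0x54 0xA8 0x57 0xAE 0x5B 0xB6 0x6B

Derivation:
After byte 1 (0x35): reg=0xD4
Register before byte 2: 0xD4
After XOR with byte 0xC1: 0x15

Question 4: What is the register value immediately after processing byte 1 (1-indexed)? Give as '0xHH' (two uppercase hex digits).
Answer: 0xD4

Derivation:
After byte 1 (0x35): reg=0xD4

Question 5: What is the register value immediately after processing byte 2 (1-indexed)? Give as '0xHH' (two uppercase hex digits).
Answer: 0x6B

Derivation:
After byte 1 (0x35): reg=0xD4
After byte 2 (0xC1): reg=0x6B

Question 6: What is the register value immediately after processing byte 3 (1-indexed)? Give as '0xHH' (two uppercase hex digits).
Answer: 0xA2

Derivation:
After byte 1 (0x35): reg=0xD4
After byte 2 (0xC1): reg=0x6B
After byte 3 (0x3C): reg=0xA2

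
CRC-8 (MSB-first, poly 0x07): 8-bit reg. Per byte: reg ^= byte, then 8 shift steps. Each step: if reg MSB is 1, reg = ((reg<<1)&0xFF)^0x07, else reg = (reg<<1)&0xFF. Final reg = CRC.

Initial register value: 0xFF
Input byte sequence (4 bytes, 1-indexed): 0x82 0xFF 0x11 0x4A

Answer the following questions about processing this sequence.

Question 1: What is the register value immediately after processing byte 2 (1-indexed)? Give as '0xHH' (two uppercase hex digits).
Answer: 0xB8

Derivation:
After byte 1 (0x82): reg=0x74
After byte 2 (0xFF): reg=0xB8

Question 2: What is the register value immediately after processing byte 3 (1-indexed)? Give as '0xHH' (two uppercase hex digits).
After byte 1 (0x82): reg=0x74
After byte 2 (0xFF): reg=0xB8
After byte 3 (0x11): reg=0x56

Answer: 0x56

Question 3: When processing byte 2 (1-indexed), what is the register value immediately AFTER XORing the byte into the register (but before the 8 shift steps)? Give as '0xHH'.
Register before byte 2: 0x74
Byte 2: 0xFF
0x74 XOR 0xFF = 0x8B

Answer: 0x8B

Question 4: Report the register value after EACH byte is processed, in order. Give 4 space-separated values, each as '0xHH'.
0x74 0xB8 0x56 0x54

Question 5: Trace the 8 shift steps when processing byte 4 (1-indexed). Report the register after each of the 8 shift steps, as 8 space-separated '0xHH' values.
Answer: 0x38 0x70 0xE0 0xC7 0x89 0x15 0x2A 0x54

Derivation:
After byte 1 (0x82): reg=0x74
After byte 2 (0xFF): reg=0xB8
After byte 3 (0x11): reg=0x56
Register before byte 4: 0x56
After XOR with byte 0x4A: 0x1C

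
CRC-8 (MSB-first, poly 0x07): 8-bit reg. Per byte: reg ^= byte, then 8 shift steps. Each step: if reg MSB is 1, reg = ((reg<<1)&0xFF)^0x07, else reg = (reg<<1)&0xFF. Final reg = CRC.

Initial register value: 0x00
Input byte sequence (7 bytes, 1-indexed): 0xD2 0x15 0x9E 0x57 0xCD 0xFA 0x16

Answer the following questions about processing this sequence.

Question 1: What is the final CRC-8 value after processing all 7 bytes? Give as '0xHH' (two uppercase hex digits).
Answer: 0x37

Derivation:
After byte 1 (0xD2): reg=0x30
After byte 2 (0x15): reg=0xFB
After byte 3 (0x9E): reg=0x3C
After byte 4 (0x57): reg=0x16
After byte 5 (0xCD): reg=0x0F
After byte 6 (0xFA): reg=0xC5
After byte 7 (0x16): reg=0x37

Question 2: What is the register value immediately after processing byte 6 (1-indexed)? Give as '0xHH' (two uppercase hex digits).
Answer: 0xC5

Derivation:
After byte 1 (0xD2): reg=0x30
After byte 2 (0x15): reg=0xFB
After byte 3 (0x9E): reg=0x3C
After byte 4 (0x57): reg=0x16
After byte 5 (0xCD): reg=0x0F
After byte 6 (0xFA): reg=0xC5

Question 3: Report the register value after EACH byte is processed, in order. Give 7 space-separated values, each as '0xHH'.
0x30 0xFB 0x3C 0x16 0x0F 0xC5 0x37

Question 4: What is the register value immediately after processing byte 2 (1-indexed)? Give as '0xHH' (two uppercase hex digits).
After byte 1 (0xD2): reg=0x30
After byte 2 (0x15): reg=0xFB

Answer: 0xFB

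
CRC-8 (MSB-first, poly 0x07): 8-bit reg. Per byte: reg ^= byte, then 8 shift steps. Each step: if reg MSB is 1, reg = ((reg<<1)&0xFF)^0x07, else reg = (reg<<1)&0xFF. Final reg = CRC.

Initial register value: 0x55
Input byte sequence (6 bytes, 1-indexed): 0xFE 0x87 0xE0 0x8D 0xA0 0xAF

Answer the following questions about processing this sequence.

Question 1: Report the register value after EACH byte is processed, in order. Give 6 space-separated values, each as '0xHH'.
0x58 0x13 0xD7 0x81 0xE7 0xFF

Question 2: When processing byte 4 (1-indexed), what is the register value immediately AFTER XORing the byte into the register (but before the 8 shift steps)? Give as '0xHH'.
Answer: 0x5A

Derivation:
Register before byte 4: 0xD7
Byte 4: 0x8D
0xD7 XOR 0x8D = 0x5A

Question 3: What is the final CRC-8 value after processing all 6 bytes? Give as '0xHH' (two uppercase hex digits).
Answer: 0xFF

Derivation:
After byte 1 (0xFE): reg=0x58
After byte 2 (0x87): reg=0x13
After byte 3 (0xE0): reg=0xD7
After byte 4 (0x8D): reg=0x81
After byte 5 (0xA0): reg=0xE7
After byte 6 (0xAF): reg=0xFF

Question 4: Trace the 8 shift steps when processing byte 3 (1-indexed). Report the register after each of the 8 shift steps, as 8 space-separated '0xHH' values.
Answer: 0xE1 0xC5 0x8D 0x1D 0x3A 0x74 0xE8 0xD7

Derivation:
After byte 1 (0xFE): reg=0x58
After byte 2 (0x87): reg=0x13
Register before byte 3: 0x13
After XOR with byte 0xE0: 0xF3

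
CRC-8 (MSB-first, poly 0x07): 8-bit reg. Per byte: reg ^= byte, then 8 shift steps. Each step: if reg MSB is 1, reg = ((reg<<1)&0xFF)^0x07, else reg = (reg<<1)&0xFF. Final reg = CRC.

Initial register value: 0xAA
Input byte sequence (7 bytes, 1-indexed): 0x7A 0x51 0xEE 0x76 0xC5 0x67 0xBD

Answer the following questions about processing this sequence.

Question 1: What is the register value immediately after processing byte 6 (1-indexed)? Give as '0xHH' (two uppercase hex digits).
Answer: 0xB8

Derivation:
After byte 1 (0x7A): reg=0x3E
After byte 2 (0x51): reg=0x0A
After byte 3 (0xEE): reg=0xB2
After byte 4 (0x76): reg=0x52
After byte 5 (0xC5): reg=0xEC
After byte 6 (0x67): reg=0xB8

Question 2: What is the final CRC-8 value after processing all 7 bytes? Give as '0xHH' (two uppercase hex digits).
After byte 1 (0x7A): reg=0x3E
After byte 2 (0x51): reg=0x0A
After byte 3 (0xEE): reg=0xB2
After byte 4 (0x76): reg=0x52
After byte 5 (0xC5): reg=0xEC
After byte 6 (0x67): reg=0xB8
After byte 7 (0xBD): reg=0x1B

Answer: 0x1B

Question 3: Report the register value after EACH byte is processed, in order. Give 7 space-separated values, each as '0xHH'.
0x3E 0x0A 0xB2 0x52 0xEC 0xB8 0x1B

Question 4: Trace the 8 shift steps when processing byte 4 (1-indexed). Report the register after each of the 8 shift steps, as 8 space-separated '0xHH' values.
Answer: 0x8F 0x19 0x32 0x64 0xC8 0x97 0x29 0x52

Derivation:
After byte 1 (0x7A): reg=0x3E
After byte 2 (0x51): reg=0x0A
After byte 3 (0xEE): reg=0xB2
Register before byte 4: 0xB2
After XOR with byte 0x76: 0xC4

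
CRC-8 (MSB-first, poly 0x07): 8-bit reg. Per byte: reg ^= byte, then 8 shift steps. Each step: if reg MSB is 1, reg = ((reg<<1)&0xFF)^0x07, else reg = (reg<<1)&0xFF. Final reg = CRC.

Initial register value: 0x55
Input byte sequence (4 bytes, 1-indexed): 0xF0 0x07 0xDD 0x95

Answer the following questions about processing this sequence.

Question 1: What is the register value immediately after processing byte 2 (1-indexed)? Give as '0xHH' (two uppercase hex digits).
After byte 1 (0xF0): reg=0x72
After byte 2 (0x07): reg=0x4C

Answer: 0x4C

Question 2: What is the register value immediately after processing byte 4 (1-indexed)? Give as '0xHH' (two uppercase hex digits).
After byte 1 (0xF0): reg=0x72
After byte 2 (0x07): reg=0x4C
After byte 3 (0xDD): reg=0xFE
After byte 4 (0x95): reg=0x16

Answer: 0x16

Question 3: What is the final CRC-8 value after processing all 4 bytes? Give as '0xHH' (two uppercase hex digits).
Answer: 0x16

Derivation:
After byte 1 (0xF0): reg=0x72
After byte 2 (0x07): reg=0x4C
After byte 3 (0xDD): reg=0xFE
After byte 4 (0x95): reg=0x16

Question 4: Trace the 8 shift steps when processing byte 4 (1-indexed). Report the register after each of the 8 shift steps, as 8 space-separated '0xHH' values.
After byte 1 (0xF0): reg=0x72
After byte 2 (0x07): reg=0x4C
After byte 3 (0xDD): reg=0xFE
Register before byte 4: 0xFE
After XOR with byte 0x95: 0x6B

Answer: 0xD6 0xAB 0x51 0xA2 0x43 0x86 0x0B 0x16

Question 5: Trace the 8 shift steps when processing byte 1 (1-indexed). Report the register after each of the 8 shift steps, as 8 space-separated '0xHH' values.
Register before byte 1: 0x55
After XOR with byte 0xF0: 0xA5

Answer: 0x4D 0x9A 0x33 0x66 0xCC 0x9F 0x39 0x72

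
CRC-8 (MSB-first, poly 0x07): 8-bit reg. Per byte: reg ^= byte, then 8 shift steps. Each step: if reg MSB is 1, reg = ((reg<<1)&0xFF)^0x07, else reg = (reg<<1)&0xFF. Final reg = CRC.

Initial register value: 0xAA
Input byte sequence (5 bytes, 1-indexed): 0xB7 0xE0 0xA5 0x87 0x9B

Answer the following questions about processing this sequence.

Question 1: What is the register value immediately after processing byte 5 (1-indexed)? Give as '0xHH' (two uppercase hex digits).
Answer: 0x3F

Derivation:
After byte 1 (0xB7): reg=0x53
After byte 2 (0xE0): reg=0x10
After byte 3 (0xA5): reg=0x02
After byte 4 (0x87): reg=0x92
After byte 5 (0x9B): reg=0x3F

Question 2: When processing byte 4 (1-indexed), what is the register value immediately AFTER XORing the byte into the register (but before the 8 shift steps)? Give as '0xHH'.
Answer: 0x85

Derivation:
Register before byte 4: 0x02
Byte 4: 0x87
0x02 XOR 0x87 = 0x85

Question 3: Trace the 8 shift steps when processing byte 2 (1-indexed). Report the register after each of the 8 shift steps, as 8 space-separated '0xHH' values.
Answer: 0x61 0xC2 0x83 0x01 0x02 0x04 0x08 0x10

Derivation:
After byte 1 (0xB7): reg=0x53
Register before byte 2: 0x53
After XOR with byte 0xE0: 0xB3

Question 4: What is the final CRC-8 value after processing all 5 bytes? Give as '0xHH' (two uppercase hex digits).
After byte 1 (0xB7): reg=0x53
After byte 2 (0xE0): reg=0x10
After byte 3 (0xA5): reg=0x02
After byte 4 (0x87): reg=0x92
After byte 5 (0x9B): reg=0x3F

Answer: 0x3F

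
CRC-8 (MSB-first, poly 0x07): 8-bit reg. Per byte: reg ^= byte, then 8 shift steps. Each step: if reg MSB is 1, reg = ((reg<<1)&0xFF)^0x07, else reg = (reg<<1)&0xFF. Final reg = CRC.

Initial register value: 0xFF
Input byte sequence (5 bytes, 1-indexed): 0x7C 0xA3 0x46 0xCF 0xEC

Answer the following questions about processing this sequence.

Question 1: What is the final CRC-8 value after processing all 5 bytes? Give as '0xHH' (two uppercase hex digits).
After byte 1 (0x7C): reg=0x80
After byte 2 (0xA3): reg=0xE9
After byte 3 (0x46): reg=0x44
After byte 4 (0xCF): reg=0xB8
After byte 5 (0xEC): reg=0xAB

Answer: 0xAB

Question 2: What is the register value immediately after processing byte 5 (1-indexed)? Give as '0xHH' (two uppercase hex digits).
After byte 1 (0x7C): reg=0x80
After byte 2 (0xA3): reg=0xE9
After byte 3 (0x46): reg=0x44
After byte 4 (0xCF): reg=0xB8
After byte 5 (0xEC): reg=0xAB

Answer: 0xAB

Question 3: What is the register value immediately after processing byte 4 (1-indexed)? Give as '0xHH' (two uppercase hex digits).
Answer: 0xB8

Derivation:
After byte 1 (0x7C): reg=0x80
After byte 2 (0xA3): reg=0xE9
After byte 3 (0x46): reg=0x44
After byte 4 (0xCF): reg=0xB8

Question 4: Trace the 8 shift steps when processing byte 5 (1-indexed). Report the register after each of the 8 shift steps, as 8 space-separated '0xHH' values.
After byte 1 (0x7C): reg=0x80
After byte 2 (0xA3): reg=0xE9
After byte 3 (0x46): reg=0x44
After byte 4 (0xCF): reg=0xB8
Register before byte 5: 0xB8
After XOR with byte 0xEC: 0x54

Answer: 0xA8 0x57 0xAE 0x5B 0xB6 0x6B 0xD6 0xAB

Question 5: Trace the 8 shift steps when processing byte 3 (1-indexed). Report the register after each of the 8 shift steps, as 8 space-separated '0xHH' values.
After byte 1 (0x7C): reg=0x80
After byte 2 (0xA3): reg=0xE9
Register before byte 3: 0xE9
After XOR with byte 0x46: 0xAF

Answer: 0x59 0xB2 0x63 0xC6 0x8B 0x11 0x22 0x44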